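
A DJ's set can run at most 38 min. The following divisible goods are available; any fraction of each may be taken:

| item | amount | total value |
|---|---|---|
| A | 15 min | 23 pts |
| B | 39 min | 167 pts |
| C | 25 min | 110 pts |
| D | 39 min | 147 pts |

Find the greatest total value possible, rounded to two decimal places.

165.67

Take in order of value per unit:
- C (110/25 per unit): all 25 → value 110, running total 110.00
- B (167/39 per unit): 13 of 39 → value 13×167/39 = 55.6667, running total 165.67
Total 165.67.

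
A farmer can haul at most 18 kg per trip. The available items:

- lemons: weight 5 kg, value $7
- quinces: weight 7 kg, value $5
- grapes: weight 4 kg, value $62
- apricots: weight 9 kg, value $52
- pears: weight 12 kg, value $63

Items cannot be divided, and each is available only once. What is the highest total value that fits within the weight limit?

$125

This is a 0/1 knapsack; check combinations near the capacity.
- grapes+pears: weight 4+12=16, value 62+63=125
- lemons+grapes+apricots: weight 5+4+9=18, value 7+62+52=121
- grapes+apricots: weight 4+9=13, value 62+52=114
- lemons+quinces+grapes: weight 5+7+4=16, value 7+5+62=74
Best: $125.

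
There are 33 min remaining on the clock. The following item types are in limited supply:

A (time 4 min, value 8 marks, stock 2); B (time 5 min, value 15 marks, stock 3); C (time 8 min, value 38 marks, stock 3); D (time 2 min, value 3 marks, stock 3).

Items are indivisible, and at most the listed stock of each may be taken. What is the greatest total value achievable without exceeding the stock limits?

Top feasible selections:
- 1×A + 1×B + 3×C: time 33, value 137
- 1×B + 3×C + 2×D: time 33, value 135
- 1×B + 3×C + 1×D: time 31, value 132
- 2×A + 3×C: time 32, value 130
Best: 137 marks.

137 marks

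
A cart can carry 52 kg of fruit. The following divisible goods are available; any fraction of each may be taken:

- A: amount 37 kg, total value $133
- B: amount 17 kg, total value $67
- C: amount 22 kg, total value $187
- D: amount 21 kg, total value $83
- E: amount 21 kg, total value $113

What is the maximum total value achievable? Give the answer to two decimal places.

Take in order of value per unit:
- C (187/22 per unit): all 22 → value 187, running total 187.00
- E (113/21 per unit): all 21 → value 113, running total 300.00
- D (83/21 per unit): 9 of 21 → value 9×83/21 = 35.5714, running total 335.57
Total 335.57.

335.57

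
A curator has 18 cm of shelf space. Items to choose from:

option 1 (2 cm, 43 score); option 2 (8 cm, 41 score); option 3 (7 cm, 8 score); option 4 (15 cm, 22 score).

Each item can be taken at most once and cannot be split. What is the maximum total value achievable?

92 score

Check high-value combinations within 18 cm:
- option 1+option 2+option 3: length 2+8+7=17, value 43+41+8=92
- option 1+option 2: length 2+8=10, value 43+41=84
- option 1+option 4: length 2+15=17, value 43+22=65
- option 1+option 3: length 2+7=9, value 43+8=51
- option 2+option 3: length 8+7=15, value 41+8=49
Best: 92 score.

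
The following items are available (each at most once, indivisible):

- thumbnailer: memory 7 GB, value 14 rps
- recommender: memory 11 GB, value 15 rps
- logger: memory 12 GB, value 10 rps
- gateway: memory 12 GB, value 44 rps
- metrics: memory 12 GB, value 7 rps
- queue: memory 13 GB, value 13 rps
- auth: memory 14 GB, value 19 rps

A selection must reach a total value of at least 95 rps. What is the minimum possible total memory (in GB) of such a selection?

Subsets with value ≥ 95, sorted by total memory:
- thumbnailer+recommender+logger+gateway+queue: memory 55, value 96
- thumbnailer+recommender+logger+gateway+auth: memory 56, value 102
- thumbnailer+recommender+gateway+metrics+auth: memory 56, value 99
Minimum memory: 55 GB.

55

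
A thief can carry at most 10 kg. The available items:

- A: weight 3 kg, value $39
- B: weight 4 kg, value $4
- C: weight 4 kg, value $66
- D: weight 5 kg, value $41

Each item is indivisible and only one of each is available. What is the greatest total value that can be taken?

$107

Check high-value combinations within 10 kg:
- C+D: weight 4+5=9, value 66+41=107
- A+C: weight 3+4=7, value 39+66=105
- A+D: weight 3+5=8, value 39+41=80
Best: $107.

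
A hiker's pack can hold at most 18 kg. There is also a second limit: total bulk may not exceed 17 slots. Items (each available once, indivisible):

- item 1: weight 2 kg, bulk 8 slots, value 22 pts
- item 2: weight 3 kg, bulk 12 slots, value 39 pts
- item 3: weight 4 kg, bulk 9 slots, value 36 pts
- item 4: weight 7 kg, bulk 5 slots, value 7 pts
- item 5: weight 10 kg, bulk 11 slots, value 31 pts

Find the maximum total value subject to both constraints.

58 pts

Feasible sets respecting both limits:
- item 1+item 3: weight 6, bulk 17, value 58
- item 2+item 4: weight 10, bulk 17, value 46
- item 3+item 4: weight 11, bulk 14, value 43
- item 2: weight 3, bulk 12, value 39
Best: 58 pts.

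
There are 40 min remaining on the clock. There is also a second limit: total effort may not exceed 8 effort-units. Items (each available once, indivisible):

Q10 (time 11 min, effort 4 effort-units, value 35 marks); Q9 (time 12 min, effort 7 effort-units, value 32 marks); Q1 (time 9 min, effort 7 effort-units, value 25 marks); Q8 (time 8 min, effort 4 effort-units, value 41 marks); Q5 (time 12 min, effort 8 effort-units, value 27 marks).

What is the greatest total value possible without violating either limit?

76 marks

Feasible sets respecting both limits:
- Q10+Q8: time 19, effort 8, value 76
- Q8: time 8, effort 4, value 41
- Q10: time 11, effort 4, value 35
Best: 76 marks.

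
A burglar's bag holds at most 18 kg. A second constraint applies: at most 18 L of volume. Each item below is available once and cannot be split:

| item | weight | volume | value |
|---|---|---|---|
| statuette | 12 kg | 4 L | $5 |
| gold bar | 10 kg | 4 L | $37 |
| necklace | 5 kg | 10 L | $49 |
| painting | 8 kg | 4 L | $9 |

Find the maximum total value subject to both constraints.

Feasible sets respecting both limits:
- gold bar+necklace: weight 15, volume 14, value 86
- necklace+painting: weight 13, volume 14, value 58
- statuette+necklace: weight 17, volume 14, value 54
Best: $86.

$86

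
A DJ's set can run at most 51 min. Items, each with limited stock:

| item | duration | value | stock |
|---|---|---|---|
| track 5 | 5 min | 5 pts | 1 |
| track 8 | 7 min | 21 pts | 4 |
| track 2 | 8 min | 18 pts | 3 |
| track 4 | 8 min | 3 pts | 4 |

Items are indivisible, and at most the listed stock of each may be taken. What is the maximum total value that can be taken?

Best selections within duration 51 and stock limits:
- 1×track 5 + 4×track 8 + 2×track 2: duration 49, value 125
- 1×track 5 + 3×track 8 + 3×track 2: duration 50, value 122
Best: 125 pts.

125 pts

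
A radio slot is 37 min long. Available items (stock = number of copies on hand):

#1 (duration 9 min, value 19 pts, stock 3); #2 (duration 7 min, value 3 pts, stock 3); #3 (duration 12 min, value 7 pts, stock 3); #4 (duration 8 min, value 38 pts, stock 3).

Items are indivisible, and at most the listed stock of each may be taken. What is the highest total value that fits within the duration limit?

133 pts

Best selections within duration 37 and stock limits:
- 1×#1 + 3×#4: duration 33, value 133
- 1×#3 + 3×#4: duration 36, value 121
Best: 133 pts.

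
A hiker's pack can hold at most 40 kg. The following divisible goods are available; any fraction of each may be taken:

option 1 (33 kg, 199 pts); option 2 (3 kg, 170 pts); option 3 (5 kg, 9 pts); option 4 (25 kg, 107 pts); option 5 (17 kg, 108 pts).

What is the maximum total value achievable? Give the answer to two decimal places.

398.61

Take in order of value per unit:
- option 2 (170/3 per unit): all 3 → value 170, running total 170.00
- option 5 (108/17 per unit): all 17 → value 108, running total 278.00
- option 1 (199/33 per unit): 20 of 33 → value 20×199/33 = 120.6061, running total 398.61
Total 398.61.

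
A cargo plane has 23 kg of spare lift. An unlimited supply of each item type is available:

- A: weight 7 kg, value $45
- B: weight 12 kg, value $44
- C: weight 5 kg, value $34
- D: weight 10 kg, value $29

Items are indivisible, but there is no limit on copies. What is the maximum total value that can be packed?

Best value-per-unit is C at 34/5; filling with it alone gives 4×34 = 136.
Optimal mix: 1×A + 3×C → weight 22, value 147.

$147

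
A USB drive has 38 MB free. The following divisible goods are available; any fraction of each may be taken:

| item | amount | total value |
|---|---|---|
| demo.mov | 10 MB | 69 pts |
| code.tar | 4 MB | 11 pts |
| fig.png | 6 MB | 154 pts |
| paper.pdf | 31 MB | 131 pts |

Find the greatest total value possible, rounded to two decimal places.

315.97

Take in order of value per unit:
- fig.png (154/6 per unit): all 6 → value 154, running total 154.00
- demo.mov (69/10 per unit): all 10 → value 69, running total 223.00
- paper.pdf (131/31 per unit): 22 of 31 → value 22×131/31 = 92.9677, running total 315.97
Total 315.97.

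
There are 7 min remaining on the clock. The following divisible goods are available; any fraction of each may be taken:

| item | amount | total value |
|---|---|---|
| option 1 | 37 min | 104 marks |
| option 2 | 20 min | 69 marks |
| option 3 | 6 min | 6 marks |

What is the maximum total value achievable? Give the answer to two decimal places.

Take in order of value per unit:
- option 2 (69/20 per unit): 7 of 20 → value 7×69/20 = 24.1500, running total 24.15
Total 24.15.

24.15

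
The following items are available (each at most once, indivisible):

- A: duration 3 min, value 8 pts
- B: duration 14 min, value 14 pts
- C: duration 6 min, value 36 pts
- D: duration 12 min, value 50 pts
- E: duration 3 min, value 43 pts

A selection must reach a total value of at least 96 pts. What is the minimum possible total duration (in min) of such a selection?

18

Subsets with value ≥ 96, sorted by total duration:
- A+D+E: duration 18, value 101
- C+D+E: duration 21, value 129
- A+C+D+E: duration 24, value 137
- A+B+C+E: duration 26, value 101
Minimum duration: 18 min.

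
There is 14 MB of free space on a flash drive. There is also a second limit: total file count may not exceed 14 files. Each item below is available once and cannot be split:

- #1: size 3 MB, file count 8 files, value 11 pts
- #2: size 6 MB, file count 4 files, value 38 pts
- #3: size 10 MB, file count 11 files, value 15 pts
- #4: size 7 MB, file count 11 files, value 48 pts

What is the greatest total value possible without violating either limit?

Feasible sets respecting both limits:
- #1+#2: size 9, file count 12, value 49
- #4: size 7, file count 11, value 48
- #2: size 6, file count 4, value 38
Best: 49 pts.

49 pts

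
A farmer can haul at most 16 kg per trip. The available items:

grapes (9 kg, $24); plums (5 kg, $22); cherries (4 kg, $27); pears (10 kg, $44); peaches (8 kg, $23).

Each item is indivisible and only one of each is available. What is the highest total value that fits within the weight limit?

$71

Check high-value combinations within 16 kg:
- cherries+pears: weight 4+10=14, value 27+44=71
- plums+pears: weight 5+10=15, value 22+44=66
- grapes+cherries: weight 9+4=13, value 24+27=51
Best: $71.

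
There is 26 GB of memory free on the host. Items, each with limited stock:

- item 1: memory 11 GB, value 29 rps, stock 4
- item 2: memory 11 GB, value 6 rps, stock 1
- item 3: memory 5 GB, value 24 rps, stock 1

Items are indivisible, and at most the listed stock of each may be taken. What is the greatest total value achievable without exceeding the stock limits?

58 rps

Best selections within memory 26 and stock limits:
- 2×item 1: memory 22, value 58
- 1×item 1 + 1×item 3: memory 16, value 53
- 1×item 1 + 1×item 2: memory 22, value 35
- 1×item 2 + 1×item 3: memory 16, value 30
Best: 58 rps.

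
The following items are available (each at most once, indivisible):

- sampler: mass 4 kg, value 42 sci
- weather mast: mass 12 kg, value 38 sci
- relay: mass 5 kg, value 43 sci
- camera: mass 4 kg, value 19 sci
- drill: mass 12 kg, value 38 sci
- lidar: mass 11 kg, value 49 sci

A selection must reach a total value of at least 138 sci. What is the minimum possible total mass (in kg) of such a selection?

Subsets with value ≥ 138, sorted by total mass:
- sampler+relay+camera+lidar: mass 24, value 153
- sampler+weather mast+relay+camera: mass 25, value 142
Minimum mass: 24 kg.

24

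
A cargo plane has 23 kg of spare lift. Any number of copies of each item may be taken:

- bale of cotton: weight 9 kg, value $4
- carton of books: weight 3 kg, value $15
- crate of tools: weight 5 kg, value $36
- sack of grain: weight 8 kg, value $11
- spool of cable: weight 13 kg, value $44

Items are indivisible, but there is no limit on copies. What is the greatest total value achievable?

$159

Best value-per-unit is crate of tools at 36/5; filling with it alone gives 4×36 = 144.
Optimal mix: 1×carton of books + 4×crate of tools → weight 23, value 159.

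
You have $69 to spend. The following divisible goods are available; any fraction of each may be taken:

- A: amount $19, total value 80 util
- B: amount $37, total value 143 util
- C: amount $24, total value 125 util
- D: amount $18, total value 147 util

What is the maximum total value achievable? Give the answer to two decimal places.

382.92

Take in order of value per unit:
- D (147/18 per unit): all 18 → value 147, running total 147.00
- C (125/24 per unit): all 24 → value 125, running total 272.00
- A (80/19 per unit): all 19 → value 80, running total 352.00
- B (143/37 per unit): 8 of 37 → value 8×143/37 = 30.9189, running total 382.92
Total 382.92.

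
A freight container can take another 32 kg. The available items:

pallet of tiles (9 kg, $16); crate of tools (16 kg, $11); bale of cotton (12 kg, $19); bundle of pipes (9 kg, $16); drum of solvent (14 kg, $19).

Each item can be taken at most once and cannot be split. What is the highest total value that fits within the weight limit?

Check high-value combinations within 32 kg:
- pallet of tiles+bale of cotton+bundle of pipes: weight 9+12+9=30, value 16+19+16=51
- pallet of tiles+bundle of pipes+drum of solvent: weight 9+9+14=32, value 16+16+19=51
- bale of cotton+drum of solvent: weight 12+14=26, value 19+19=38
- pallet of tiles+bale of cotton: weight 9+12=21, value 16+19=35
- bale of cotton+bundle of pipes: weight 12+9=21, value 19+16=35
Best: $51.

$51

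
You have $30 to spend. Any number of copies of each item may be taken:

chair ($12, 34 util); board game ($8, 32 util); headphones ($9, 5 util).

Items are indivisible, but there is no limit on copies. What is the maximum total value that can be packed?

98 util

Best value-per-unit is board game at 32/8; filling with it alone gives 3×32 = 96.
Optimal mix: 1×chair + 2×board game → cost 28, value 98.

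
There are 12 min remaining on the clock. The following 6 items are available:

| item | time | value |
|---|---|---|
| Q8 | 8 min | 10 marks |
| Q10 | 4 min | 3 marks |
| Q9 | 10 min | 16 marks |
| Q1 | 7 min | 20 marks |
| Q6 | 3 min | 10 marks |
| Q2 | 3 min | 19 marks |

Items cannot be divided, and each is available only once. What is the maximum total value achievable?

Check high-value combinations within 12 min:
- Q1+Q2: time 7+3=10, value 20+19=39
- Q10+Q6+Q2: time 4+3+3=10, value 3+10+19=32
- Q1+Q6: time 7+3=10, value 20+10=30
- Q6+Q2: time 3+3=6, value 10+19=29
Best: 39 marks.

39 marks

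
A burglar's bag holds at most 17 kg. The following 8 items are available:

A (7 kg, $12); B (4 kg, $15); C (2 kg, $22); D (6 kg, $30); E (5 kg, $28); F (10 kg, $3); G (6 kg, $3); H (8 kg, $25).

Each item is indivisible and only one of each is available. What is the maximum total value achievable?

Check high-value combinations within 17 kg:
- B+C+D+E: weight 4+2+6+5=17, value 15+22+30+28=95
- C+D+E: weight 2+6+5=13, value 22+30+28=80
- C+D+H: weight 2+6+8=16, value 22+30+25=77
Best: $95.

$95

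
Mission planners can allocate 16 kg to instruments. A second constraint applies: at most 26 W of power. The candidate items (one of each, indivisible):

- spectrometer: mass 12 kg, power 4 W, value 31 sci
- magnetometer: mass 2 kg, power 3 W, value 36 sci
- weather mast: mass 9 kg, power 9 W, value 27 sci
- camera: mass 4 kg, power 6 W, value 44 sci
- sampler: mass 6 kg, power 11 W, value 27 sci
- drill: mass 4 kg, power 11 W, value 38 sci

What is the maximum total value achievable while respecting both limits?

Feasible sets respecting both limits:
- magnetometer+camera+drill: mass 10, power 20, value 118
- magnetometer+weather mast+camera: mass 15, power 18, value 107
- magnetometer+camera+sampler: mass 12, power 20, value 107
Best: 118 sci.

118 sci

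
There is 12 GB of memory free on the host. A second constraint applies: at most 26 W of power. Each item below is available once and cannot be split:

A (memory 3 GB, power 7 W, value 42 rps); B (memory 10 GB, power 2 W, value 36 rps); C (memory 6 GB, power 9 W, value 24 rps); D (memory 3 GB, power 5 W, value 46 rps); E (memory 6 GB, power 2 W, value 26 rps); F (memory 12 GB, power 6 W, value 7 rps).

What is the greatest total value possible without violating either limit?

114 rps

Feasible sets respecting both limits:
- A+D+E: memory 12, power 14, value 114
- A+C+D: memory 12, power 21, value 112
- A+D: memory 6, power 12, value 88
- D+E: memory 9, power 7, value 72
Best: 114 rps.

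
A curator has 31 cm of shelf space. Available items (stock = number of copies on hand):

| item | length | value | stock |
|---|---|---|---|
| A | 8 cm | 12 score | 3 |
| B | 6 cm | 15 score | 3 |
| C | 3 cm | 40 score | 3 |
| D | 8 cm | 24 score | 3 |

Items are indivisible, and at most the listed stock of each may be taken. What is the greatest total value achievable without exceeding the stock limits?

183 score

Top feasible selections:
- 1×B + 3×C + 2×D: length 31, value 183
- 2×B + 3×C + 1×D: length 29, value 174
- 1×A + 1×B + 3×C + 1×D: length 31, value 171
Best: 183 score.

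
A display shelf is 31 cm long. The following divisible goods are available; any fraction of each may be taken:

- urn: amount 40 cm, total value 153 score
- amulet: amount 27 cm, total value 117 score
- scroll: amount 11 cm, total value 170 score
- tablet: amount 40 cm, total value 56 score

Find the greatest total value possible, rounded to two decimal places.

256.67

Take in order of value per unit:
- scroll (170/11 per unit): all 11 → value 170, running total 170.00
- amulet (117/27 per unit): 20 of 27 → value 20×117/27 = 86.6667, running total 256.67
Total 256.67.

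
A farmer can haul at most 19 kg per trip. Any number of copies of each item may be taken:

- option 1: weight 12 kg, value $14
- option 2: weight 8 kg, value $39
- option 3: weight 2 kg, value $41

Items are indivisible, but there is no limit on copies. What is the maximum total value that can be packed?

$369

Best value-per-unit is option 3 at 41/2, and filling with it alone uses weight 9×2=18. No mix of the others beats 9×41 = 369.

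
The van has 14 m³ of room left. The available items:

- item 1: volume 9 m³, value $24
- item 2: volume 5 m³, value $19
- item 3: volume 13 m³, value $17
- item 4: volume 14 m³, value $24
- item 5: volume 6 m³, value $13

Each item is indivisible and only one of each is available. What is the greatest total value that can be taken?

This is a 0/1 knapsack; check combinations near the capacity.
- item 1+item 2: volume 9+5=14, value 24+19=43
- item 2+item 5: volume 5+6=11, value 19+13=32
- item 1: volume 9, value 24
- item 4: volume 14, value 24
- item 2: volume 5, value 19
Best: $43.

$43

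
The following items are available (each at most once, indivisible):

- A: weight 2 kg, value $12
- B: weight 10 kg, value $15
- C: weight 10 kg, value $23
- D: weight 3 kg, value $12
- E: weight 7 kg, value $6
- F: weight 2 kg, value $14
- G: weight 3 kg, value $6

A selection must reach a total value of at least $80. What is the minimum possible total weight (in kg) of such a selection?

30

Subsets with value ≥ 80, sorted by total weight:
- A+B+C+D+F+G: weight 30, value 82
- A+B+C+D+E+F: weight 34, value 82
- A+B+C+D+E+F+G: weight 37, value 88
Minimum weight: 30 kg.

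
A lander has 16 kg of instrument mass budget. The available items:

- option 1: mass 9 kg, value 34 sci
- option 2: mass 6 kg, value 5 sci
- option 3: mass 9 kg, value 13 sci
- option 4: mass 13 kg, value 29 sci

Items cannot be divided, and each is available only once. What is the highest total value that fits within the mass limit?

39 sci

Check high-value combinations within 16 kg:
- option 1+option 2: mass 9+6=15, value 34+5=39
- option 1: mass 9, value 34
- option 4: mass 13, value 29
Best: 39 sci.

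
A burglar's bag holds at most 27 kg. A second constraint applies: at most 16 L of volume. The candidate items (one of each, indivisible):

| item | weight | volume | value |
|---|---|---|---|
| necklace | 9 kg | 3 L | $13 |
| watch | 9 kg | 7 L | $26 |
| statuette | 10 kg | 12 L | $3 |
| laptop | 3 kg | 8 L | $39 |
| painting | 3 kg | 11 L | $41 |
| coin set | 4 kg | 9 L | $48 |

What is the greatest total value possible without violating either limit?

Feasible sets respecting both limits:
- watch+coin set: weight 13, volume 16, value 74
- watch+laptop: weight 12, volume 15, value 65
- necklace+coin set: weight 13, volume 12, value 61
Best: $74.

$74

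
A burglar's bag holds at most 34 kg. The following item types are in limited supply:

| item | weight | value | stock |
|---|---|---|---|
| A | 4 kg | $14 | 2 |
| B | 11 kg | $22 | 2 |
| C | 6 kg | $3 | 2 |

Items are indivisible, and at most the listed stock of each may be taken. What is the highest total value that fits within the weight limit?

$72

Best selections within weight 34 and stock limits:
- 2×A + 2×B: weight 30, value 72
- 1×A + 2×B + 1×C: weight 32, value 61
Best: $72.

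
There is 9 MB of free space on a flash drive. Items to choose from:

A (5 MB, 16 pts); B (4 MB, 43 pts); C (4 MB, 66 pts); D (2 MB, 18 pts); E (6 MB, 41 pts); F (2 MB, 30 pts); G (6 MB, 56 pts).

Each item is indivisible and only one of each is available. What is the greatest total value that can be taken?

114 pts

Check high-value combinations within 9 MB:
- C+D+F: size 4+2+2=8, value 66+18+30=114
- B+C: size 4+4=8, value 43+66=109
- C+F: size 4+2=6, value 66+30=96
Best: 114 pts.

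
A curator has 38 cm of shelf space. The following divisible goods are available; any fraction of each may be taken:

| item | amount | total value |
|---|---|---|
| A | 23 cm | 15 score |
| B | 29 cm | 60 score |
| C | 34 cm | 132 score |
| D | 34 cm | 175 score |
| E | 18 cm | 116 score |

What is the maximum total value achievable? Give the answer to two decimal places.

218.94

Take in order of value per unit:
- E (116/18 per unit): all 18 → value 116, running total 116.00
- D (175/34 per unit): 20 of 34 → value 20×175/34 = 102.9412, running total 218.94
Total 218.94.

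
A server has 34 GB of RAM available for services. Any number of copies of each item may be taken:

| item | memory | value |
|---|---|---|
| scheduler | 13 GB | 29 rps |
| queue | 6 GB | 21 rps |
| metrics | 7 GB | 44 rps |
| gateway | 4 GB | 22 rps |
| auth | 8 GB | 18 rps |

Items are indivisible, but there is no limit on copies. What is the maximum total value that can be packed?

Best value-per-unit is metrics at 44/7; filling with it alone gives 4×44 = 176.
Optimal mix: 4×metrics + 1×gateway → memory 32, value 198.

198 rps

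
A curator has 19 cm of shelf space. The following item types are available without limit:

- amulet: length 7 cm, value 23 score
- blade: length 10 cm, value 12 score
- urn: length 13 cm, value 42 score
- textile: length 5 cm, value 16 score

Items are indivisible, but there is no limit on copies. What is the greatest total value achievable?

Best value-per-unit is amulet at 23/7; filling with it alone gives 2×23 = 46.
Optimal mix: 2×amulet + 1×textile → length 19, value 62.

62 score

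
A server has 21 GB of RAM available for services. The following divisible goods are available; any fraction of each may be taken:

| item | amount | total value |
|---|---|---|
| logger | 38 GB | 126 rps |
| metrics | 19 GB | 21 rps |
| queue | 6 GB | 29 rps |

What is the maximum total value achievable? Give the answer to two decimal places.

78.74

Take in order of value per unit:
- queue (29/6 per unit): all 6 → value 29, running total 29.00
- logger (126/38 per unit): 15 of 38 → value 15×126/38 = 49.7368, running total 78.74
Total 78.74.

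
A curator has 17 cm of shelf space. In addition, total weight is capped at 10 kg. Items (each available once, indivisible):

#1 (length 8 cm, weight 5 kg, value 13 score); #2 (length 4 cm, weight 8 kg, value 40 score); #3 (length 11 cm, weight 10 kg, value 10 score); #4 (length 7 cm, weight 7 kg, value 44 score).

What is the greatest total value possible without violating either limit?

44 score

Feasible sets respecting both limits:
- #4: length 7, weight 7, value 44
- #2: length 4, weight 8, value 40
- #1: length 8, weight 5, value 13
- #3: length 11, weight 10, value 10
Best: 44 score.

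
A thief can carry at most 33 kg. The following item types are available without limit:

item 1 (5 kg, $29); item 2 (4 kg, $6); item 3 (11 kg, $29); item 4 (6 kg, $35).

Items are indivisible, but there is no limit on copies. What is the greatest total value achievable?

$192

Best value-per-unit is item 4 at 35/6; filling with it alone gives 5×35 = 175.
Optimal mix: 3×item 1 + 3×item 4 → weight 33, value 192.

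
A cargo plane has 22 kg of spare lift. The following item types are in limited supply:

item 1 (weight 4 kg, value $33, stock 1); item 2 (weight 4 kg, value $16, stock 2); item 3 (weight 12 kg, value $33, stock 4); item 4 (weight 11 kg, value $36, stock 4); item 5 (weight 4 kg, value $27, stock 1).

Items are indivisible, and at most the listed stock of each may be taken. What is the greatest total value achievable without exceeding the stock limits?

$96

Best selections within weight 22 and stock limits:
- 1×item 1 + 1×item 4 + 1×item 5: weight 19, value 96
- 1×item 1 + 1×item 3 + 1×item 5: weight 20, value 93
- 1×item 1 + 2×item 2 + 1×item 5: weight 16, value 92
- 1×item 1 + 1×item 2 + 1×item 4: weight 19, value 85
Best: $96.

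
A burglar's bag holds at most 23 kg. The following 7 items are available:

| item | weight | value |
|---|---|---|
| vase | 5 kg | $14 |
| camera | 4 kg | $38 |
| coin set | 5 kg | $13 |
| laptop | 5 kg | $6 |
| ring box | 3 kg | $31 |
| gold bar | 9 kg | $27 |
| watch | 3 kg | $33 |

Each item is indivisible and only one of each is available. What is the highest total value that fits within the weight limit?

$129

Check high-value combinations within 23 kg:
- camera+ring box+gold bar+watch: weight 4+3+9+3=19, value 38+31+27+33=129
- vase+camera+coin set+ring box+watch: weight 5+4+5+3+3=20, value 14+38+13+31+33=129
- vase+camera+laptop+ring box+watch: weight 5+4+5+3+3=20, value 14+38+6+31+33=122
- camera+coin set+laptop+ring box+watch: weight 4+5+5+3+3=20, value 38+13+6+31+33=121
- vase+camera+ring box+watch: weight 5+4+3+3=15, value 14+38+31+33=116
Best: $129.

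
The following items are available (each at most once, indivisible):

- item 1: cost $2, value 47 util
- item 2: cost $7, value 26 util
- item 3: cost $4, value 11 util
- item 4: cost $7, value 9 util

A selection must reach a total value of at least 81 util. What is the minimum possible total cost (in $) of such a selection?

Subsets with value ≥ 81, sorted by total cost:
- item 1+item 2+item 3: cost 13, value 84
- item 1+item 2+item 4: cost 16, value 82
- item 1+item 2+item 3+item 4: cost 20, value 93
Minimum cost: 13 $.

13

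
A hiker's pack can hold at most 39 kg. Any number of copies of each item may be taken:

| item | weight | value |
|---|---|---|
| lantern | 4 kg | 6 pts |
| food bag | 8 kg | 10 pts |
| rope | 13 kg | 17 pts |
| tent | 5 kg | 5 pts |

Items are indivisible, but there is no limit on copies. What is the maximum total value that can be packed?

Best value-per-unit is lantern at 6/4, and filling with it alone uses weight 9×4=36. No mix of the others beats 9×6 = 54.

54 pts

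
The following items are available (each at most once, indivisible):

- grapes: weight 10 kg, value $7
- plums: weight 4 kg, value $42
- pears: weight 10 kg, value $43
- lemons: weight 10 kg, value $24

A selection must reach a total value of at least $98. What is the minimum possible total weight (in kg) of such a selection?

Subsets with value ≥ 98, sorted by total weight:
- plums+pears+lemons: weight 24, value 109
- grapes+plums+pears+lemons: weight 34, value 116
Minimum weight: 24 kg.

24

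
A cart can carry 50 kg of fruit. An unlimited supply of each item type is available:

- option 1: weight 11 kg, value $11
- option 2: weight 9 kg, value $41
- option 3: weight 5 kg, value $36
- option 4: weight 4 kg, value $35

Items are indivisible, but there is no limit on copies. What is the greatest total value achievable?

Best value-per-unit is option 4 at 35/4; filling with it alone gives 12×35 = 420.
Optimal mix: 2×option 3 + 10×option 4 → weight 50, value 422.

$422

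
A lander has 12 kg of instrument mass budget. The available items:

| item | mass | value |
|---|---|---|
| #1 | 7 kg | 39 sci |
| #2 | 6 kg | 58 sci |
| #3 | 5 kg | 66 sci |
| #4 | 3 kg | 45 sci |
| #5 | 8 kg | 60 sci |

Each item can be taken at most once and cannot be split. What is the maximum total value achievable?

Check high-value combinations within 12 kg:
- #2+#3: mass 6+5=11, value 58+66=124
- #3+#4: mass 5+3=8, value 66+45=111
- #4+#5: mass 3+8=11, value 45+60=105
- #1+#3: mass 7+5=12, value 39+66=105
- #2+#4: mass 6+3=9, value 58+45=103
Best: 124 sci.

124 sci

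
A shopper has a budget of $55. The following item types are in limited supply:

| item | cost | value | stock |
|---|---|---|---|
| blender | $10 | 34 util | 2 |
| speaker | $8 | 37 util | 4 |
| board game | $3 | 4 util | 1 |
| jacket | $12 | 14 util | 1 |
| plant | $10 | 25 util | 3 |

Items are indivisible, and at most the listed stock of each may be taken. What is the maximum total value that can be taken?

Best selections within cost 55 and stock limits:
- 2×blender + 4×speaker + 1×board game: cost 55, value 220
- 2×blender + 4×speaker: cost 52, value 216
- 1×blender + 4×speaker + 1×board game + 1×plant: cost 55, value 211
Best: 220 util.

220 util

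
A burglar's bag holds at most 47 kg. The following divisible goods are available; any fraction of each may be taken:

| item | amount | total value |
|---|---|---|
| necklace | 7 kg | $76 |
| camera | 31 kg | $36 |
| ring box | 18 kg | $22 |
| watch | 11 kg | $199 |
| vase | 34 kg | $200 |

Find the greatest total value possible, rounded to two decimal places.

445.59

Take in order of value per unit:
- watch (199/11 per unit): all 11 → value 199, running total 199.00
- necklace (76/7 per unit): all 7 → value 76, running total 275.00
- vase (200/34 per unit): 29 of 34 → value 29×200/34 = 170.5882, running total 445.59
Total 445.59.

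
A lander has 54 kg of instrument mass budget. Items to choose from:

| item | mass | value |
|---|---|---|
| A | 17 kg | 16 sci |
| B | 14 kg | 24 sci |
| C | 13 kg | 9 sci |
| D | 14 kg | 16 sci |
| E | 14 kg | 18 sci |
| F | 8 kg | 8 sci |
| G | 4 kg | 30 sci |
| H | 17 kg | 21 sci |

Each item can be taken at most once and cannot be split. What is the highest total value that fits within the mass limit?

This is a 0/1 knapsack; check combinations near the capacity.
- B+D+E+F+G: mass 14+14+14+8+4=54, value 24+16+18+8+30=96
- B+E+G+H: mass 14+14+4+17=49, value 24+18+30+21=93
- B+D+G+H: mass 14+14+4+17=49, value 24+16+30+21=91
- A+B+G+H: mass 17+14+4+17=52, value 16+24+30+21=91
- B+C+E+F+G: mass 14+13+14+8+4=53, value 24+9+18+8+30=89
Best: 96 sci.

96 sci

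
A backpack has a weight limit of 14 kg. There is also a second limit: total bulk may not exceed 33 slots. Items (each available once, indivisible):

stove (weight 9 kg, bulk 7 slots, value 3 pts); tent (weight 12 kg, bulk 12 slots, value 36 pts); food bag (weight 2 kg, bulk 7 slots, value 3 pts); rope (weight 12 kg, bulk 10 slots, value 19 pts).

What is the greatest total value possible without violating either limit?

39 pts

Feasible sets respecting both limits:
- tent+food bag: weight 14, bulk 19, value 39
- tent: weight 12, bulk 12, value 36
- food bag+rope: weight 14, bulk 17, value 22
Best: 39 pts.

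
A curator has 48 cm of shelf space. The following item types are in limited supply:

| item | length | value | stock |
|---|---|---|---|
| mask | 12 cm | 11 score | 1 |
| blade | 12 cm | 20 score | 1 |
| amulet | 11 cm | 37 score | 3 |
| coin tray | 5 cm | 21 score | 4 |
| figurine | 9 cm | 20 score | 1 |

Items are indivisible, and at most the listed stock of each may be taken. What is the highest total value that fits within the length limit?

Best selections within length 48 and stock limits:
- 3×amulet + 3×coin tray: length 48, value 174
- 2×amulet + 4×coin tray: length 42, value 158
- 2×amulet + 3×coin tray + 1×figurine: length 46, value 157
Best: 174 score.

174 score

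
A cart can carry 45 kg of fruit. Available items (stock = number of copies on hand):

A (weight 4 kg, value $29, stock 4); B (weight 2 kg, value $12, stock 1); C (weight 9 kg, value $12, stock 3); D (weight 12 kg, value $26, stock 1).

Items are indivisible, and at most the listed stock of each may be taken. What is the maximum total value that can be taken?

$166

Top feasible selections:
- 4×A + 1×B + 1×C + 1×D: weight 39, value 166
- 4×A + 1×B + 3×C: weight 45, value 164
- 4×A + 1×B + 1×D: weight 30, value 154
Best: $166.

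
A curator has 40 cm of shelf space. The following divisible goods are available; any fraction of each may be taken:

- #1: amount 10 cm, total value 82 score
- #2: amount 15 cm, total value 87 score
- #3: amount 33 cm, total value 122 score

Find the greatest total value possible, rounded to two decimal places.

224.45

Take in order of value per unit:
- #1 (82/10 per unit): all 10 → value 82, running total 82.00
- #2 (87/15 per unit): all 15 → value 87, running total 169.00
- #3 (122/33 per unit): 15 of 33 → value 15×122/33 = 55.4545, running total 224.45
Total 224.45.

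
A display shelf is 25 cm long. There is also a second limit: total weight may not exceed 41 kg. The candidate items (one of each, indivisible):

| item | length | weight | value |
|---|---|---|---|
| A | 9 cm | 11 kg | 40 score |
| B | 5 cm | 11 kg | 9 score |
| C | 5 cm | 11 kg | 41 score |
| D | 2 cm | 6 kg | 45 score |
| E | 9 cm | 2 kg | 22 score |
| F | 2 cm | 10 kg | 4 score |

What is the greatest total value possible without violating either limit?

148 score

Feasible sets respecting both limits:
- A+C+D+E: length 25, weight 30, value 148
- A+B+C+D: length 21, weight 39, value 135
- A+C+D+F: length 18, weight 38, value 130
Best: 148 score.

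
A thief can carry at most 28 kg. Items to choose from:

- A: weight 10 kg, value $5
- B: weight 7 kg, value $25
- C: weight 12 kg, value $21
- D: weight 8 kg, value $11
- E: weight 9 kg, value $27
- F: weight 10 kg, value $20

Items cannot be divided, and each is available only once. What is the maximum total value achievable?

Check high-value combinations within 28 kg:
- B+C+E: weight 7+12+9=28, value 25+21+27=73
- B+E+F: weight 7+9+10=26, value 25+27+20=72
- B+D+E: weight 7+8+9=24, value 25+11+27=63
Best: $73.

$73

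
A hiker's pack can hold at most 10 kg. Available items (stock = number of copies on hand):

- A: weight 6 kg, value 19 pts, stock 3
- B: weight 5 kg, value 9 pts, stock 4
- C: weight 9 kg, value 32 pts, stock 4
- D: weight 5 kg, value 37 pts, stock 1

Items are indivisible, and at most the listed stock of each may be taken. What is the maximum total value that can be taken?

Top feasible selections:
- 1×B + 1×D: weight 10, value 46
- 1×D: weight 5, value 37
- 1×C: weight 9, value 32
- 1×A: weight 6, value 19
Best: 46 pts.

46 pts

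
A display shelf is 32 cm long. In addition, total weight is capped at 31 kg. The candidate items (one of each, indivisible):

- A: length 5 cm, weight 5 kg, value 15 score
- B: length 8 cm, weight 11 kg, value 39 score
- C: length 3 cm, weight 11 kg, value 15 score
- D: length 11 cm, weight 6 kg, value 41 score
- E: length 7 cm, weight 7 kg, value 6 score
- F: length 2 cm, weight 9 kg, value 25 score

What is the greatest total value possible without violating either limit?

Feasible sets respecting both limits:
- A+B+D+F: length 26, weight 31, value 120
- B+D+F: length 21, weight 26, value 105
- A+B+D+E: length 31, weight 29, value 101
Best: 120 score.

120 score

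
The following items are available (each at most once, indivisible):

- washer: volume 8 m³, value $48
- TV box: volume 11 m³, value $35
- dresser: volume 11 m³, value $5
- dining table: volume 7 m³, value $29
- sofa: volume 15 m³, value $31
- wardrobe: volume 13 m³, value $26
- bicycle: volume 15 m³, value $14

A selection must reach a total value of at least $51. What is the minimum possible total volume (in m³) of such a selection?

15

Subsets with value ≥ 51, sorted by total volume:
- washer+dining table: volume 15, value 77
- TV box+dining table: volume 18, value 64
- washer+TV box: volume 19, value 83
- washer+dresser: volume 19, value 53
Minimum volume: 15 m³.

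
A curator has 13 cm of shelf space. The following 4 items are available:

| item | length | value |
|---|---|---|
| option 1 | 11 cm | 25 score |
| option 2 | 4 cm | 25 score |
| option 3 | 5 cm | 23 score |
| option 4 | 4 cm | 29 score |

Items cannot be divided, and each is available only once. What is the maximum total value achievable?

77 score

Check high-value combinations within 13 cm:
- option 2+option 3+option 4: length 4+5+4=13, value 25+23+29=77
- option 2+option 4: length 4+4=8, value 25+29=54
- option 3+option 4: length 5+4=9, value 23+29=52
- option 2+option 3: length 4+5=9, value 25+23=48
- option 4: length 4, value 29
Best: 77 score.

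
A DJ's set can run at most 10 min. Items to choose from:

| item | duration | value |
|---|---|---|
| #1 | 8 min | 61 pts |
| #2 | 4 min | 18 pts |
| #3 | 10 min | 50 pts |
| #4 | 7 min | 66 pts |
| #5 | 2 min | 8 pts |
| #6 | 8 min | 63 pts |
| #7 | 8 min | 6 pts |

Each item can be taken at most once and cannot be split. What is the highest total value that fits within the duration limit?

74 pts

Check high-value combinations within 10 min:
- #4+#5: duration 7+2=9, value 66+8=74
- #5+#6: duration 2+8=10, value 8+63=71
- #1+#5: duration 8+2=10, value 61+8=69
- #4: duration 7, value 66
- #6: duration 8, value 63
Best: 74 pts.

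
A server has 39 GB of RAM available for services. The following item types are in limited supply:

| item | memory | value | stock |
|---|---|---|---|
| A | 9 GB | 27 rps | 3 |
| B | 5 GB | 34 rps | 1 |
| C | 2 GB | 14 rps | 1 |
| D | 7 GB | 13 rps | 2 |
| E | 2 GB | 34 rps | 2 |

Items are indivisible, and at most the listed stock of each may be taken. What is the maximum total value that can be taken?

Top feasible selections:
- 3×A + 1×B + 1×C + 2×E: memory 38, value 197
- 2×A + 1×B + 1×C + 1×D + 2×E: memory 36, value 183
- 3×A + 1×B + 2×E: memory 36, value 183
- 2×A + 1×B + 1×C + 2×E: memory 29, value 170
Best: 197 rps.

197 rps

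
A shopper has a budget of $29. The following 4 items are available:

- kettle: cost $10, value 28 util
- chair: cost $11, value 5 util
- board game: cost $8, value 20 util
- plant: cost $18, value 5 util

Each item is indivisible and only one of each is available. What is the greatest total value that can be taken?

Check high-value combinations within $29:
- kettle+chair+board game: cost 10+11+8=29, value 28+5+20=53
- kettle+board game: cost 10+8=18, value 28+20=48
- kettle+chair: cost 10+11=21, value 28+5=33
- kettle+plant: cost 10+18=28, value 28+5=33
Best: 53 util.

53 util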